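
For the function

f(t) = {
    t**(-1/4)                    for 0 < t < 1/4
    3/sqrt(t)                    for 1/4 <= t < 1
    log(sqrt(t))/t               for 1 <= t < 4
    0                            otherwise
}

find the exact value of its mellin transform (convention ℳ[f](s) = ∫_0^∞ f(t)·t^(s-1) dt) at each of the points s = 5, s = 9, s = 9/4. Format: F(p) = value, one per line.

F(5) = -5609/768 + sqrt(2)/4864 + 64*log(2)
F(9) = -570023427/1114112 + sqrt(2)/2293760 + 8192*log(2)
F(9/4) = sqrt(2)*(-15536 + 11567*sqrt(2) + 35840*log(2))/11200

remove the shared t-power first: t**(3/4) on [0, 1/4); 3*sqrt(t) on [1/4, 1); log(sqrt(t)) on [1, 4)
strip the power substitution: t**(3/2) on [0, 1/2); 3*t on [1/2, 1); log(t) on [1, 2)
the 3 pieces separated at 1/4, 1 each add one integral
for t in [0, 1/4): the term is ∫ t**(-1/4)·t^(s-1)
on [1/4, 1) integrate f = 3/sqrt(t) against the kernel
on [1, 4): add ∫ log(sqrt(t))/t·t^(s-1) dt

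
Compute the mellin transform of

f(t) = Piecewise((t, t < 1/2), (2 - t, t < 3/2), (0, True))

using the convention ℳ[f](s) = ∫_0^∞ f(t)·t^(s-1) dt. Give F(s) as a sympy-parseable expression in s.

cuts at 1/2: linearity sums the 2 kernel integrals
∫ t·t^(s-1) over [0, 1/2)
on [1/2, 3/2): add ∫ (2 - t)·t^(s-1) dt

(3**s*s + 4*3**s - 2*s - 4)/(2*2**s*s*(s + 1))
  Re(s) > -1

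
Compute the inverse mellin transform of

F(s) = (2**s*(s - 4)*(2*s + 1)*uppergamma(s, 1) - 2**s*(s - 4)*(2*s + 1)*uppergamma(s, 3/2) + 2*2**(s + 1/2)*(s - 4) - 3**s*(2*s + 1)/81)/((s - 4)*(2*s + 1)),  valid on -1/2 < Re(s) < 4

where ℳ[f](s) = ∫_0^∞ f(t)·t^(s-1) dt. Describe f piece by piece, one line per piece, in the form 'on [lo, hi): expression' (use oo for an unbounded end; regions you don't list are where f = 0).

cuts at 2, 3: linearity sums the 3 kernel integrals
the [0, 2) slice contributes ∫ sqrt(t)·t^(s-1) dt
∫ exp(-t/2)·t^(s-1) over [2, 3)
piece [3, ∞): integrate t**(-4) against the kernel

on [0, 2): sqrt(t)
on [2, 3): exp(-t/2)
on [3, oo): t**(-4)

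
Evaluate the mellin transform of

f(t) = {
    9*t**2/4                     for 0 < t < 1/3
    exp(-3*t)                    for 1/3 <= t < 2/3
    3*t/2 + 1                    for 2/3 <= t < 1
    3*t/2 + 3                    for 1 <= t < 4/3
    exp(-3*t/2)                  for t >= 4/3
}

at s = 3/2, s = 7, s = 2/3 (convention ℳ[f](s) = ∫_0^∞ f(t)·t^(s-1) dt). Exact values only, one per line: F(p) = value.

F(3/2) = sqrt(3)*(210*E + 210*sqrt(2)*(-1 + sqrt(pi)*exp(2)*erfc(sqrt(2)) + 2*sqrt(2)) + (-840*sqrt(3) - 448*sqrt(2) - 105*sqrt(pi)*erfc(sqrt(2)) + 105*sqrt(pi)*erfc(1) + 4719)*exp(2))*exp(-2)/1890
F(7) = (493164*E + 2635567*exp(2) + 169493184)*exp(-2)/551124
F(2/3) = 3**(1/3)*(-480*3**(2/3) - 336*2**(2/3) - 160*uppergamma(2/3, 2) + 15 + 160*2**(2/3)*uppergamma(2/3, 2) + 160*uppergamma(2/3, 1) + 1824*2**(1/3))/480

undo the common scale on t: t**2/4 on [0, 1); exp(-t) on [1, 2); t/2 + 1 on [2, 3); …
peel off the common scale on t: t**2 on [0, 1/2); exp(-2*t) on [1/2, 1); t + 1 on [1, 3/2); …
f breaks at 1/3, 2/3, 1, 4/3 into 5 integrals to sum
the [0, 1/3) slice contributes ∫ 9*t**2/4·t^(s-1) dt
[1/3, 2/3) adds the kernel integral of exp(-3*t)
segment [2/3, 1) carries (3*t/2 + 1); integrate it
on [1, 4/3) integrate f = (3*t/2 + 3) against the kernel
between 4/3 and ∞ the integrand is exp(-3*t/2)·t^(s-1)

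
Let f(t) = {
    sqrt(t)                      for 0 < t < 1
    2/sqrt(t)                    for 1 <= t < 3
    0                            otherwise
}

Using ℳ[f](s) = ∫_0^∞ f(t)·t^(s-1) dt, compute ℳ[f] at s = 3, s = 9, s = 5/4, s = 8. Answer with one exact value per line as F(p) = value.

peel off the shared t-power: t**(3/2) on [0, 1); 2*sqrt(t) on [1, 3)
f breaks at 1 into 2 integrals to sum
∫ over [0, 1) of sqrt(t)·t^(s-1) joins the sum
piece [1, 3): integrate 2/sqrt(t) against the kernel

F(3) = -18/35 + 36*sqrt(3)/5
F(9) = -42/323 + 26244*sqrt(3)/17
F(5/4) = -44/21 + 8*3**(3/4)/3
F(8) = -38/255 + 2916*sqrt(3)/5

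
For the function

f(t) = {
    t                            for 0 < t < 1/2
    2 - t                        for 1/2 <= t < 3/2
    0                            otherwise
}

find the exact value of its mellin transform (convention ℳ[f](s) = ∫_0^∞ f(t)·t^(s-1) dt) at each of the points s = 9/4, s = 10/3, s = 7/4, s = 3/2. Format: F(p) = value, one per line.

cuts at 1/2: linearity sums the 2 kernel integrals
over [0, 1/2), the kernel integral of t enters the sum
the [1/2, 3/2) slice contributes ∫ (2 - t)·t^(s-1) dt

F(9/4) = 2**(3/4)*(-34 + 225*3**(1/4))/468
F(10/3) = 3*2**(2/3)*(-16 + 297*3**(1/3))/2080
F(7/4) = 3*2**(1/4)*(-10 + 23*3**(3/4))/154
F(3/2) = sqrt(2)*(-14 + 33*sqrt(3))/60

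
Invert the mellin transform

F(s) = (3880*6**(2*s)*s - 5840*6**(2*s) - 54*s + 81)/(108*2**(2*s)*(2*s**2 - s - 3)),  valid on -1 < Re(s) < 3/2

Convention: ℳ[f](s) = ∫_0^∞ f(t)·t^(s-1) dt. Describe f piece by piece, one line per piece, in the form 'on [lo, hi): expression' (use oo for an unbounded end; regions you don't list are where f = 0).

peel off the shared t-power: sqrt(t) on [0, 1/4); 2*sqrt(t) on [1/4, 9); t**(-2) on [9, ∞)
the power substitution comes off first: t on [0, 1/2); 2*t on [1/2, 3); t**(-4) on [3, ∞)
summing 3 kernel integrals split by 1/4, 9 yields ℳ[f](s)
∫ over [0, 1/4) of t·t^(s-1) joins the sum
∫ over [1/4, 9) of 2*t·t^(s-1) joins the sum
segment 9 to ∞ holds t**(-3/2); add its integral

on [0, 1/4): t
on [1/4, 9): 2*t
on [9, oo): t**(-3/2)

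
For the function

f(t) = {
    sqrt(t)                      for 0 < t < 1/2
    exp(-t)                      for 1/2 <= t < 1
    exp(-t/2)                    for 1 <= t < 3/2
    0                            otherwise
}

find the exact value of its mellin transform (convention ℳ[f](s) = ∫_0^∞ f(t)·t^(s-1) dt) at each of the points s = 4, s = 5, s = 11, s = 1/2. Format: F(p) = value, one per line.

the 3 pieces separated at 1/2, 1 each add one integral
on [0, 1/2) integrate f = sqrt(t) against the kernel
on [1/2, 1) integrate f = exp(-t) against the kernel
for t in [1, 3/2): the term is ∫ exp(-t/2)·t^(s-1)

F(4) = -807*exp(-3/4)/4 - 16*exp(-1) + sqrt(2)/144 + 1343*exp(-1/2)/8
F(5) = -12993*exp(-3/4)/8 - 65*exp(-1) + sqrt(2)/352 + 20889*exp(-1/2)/16
F(11) = -8055338729409*exp(-3/4)/512 - 9864101*exp(-1) + sqrt(2)/47104 + 12553134696189*exp(-1/2)/1024
F(1/2) = -sqrt(2)*sqrt(pi)*erfc(sqrt(3)/2) - sqrt(pi)*erfc(1) + 1/2 + sqrt(pi)*erfc(sqrt(2)/2) + sqrt(2)*sqrt(pi)*erfc(sqrt(2)/2)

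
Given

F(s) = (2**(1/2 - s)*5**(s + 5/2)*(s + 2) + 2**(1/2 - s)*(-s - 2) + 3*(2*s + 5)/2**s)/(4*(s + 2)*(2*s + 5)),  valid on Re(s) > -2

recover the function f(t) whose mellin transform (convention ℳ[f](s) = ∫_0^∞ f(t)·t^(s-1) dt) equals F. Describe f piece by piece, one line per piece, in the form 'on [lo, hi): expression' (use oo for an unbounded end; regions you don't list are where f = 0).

on [0, 1/2): 3*t**2
on [1/2, 5/2): t**(5/2)

integrate the 2 segments split at 1/2, then add the results
for t in [0, 1/2): the term is ∫ 3*t**2·t^(s-1)
piece [1/2, 5/2): integrate t**(5/2) against the kernel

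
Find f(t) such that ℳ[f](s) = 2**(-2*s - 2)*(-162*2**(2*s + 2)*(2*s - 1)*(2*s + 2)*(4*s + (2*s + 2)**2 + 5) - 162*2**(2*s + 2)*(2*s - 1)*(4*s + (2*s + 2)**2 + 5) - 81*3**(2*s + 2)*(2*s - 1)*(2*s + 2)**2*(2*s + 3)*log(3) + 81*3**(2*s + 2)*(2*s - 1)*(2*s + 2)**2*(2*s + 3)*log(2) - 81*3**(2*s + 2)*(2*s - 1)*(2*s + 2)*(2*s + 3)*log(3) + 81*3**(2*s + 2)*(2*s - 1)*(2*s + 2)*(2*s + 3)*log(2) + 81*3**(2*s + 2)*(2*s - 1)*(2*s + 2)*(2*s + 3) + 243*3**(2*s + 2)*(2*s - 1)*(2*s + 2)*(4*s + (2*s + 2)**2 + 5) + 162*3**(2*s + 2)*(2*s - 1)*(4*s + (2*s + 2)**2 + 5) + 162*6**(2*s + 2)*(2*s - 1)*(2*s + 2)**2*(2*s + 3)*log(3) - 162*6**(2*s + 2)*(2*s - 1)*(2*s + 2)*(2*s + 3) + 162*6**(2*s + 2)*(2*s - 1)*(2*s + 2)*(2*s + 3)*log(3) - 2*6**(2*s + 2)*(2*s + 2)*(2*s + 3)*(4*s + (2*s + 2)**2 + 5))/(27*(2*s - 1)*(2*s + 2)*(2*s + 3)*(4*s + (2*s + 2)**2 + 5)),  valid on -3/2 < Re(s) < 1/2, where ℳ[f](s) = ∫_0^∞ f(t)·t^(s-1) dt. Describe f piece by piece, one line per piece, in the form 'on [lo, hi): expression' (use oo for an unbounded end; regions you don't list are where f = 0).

on [0, 1): t**(3/2)
on [1, 9/4): t*(sqrt(t) + 3)
on [9/4, 9): t**(3/2)*log(sqrt(t))
on [9, oo): 1/sqrt(t)

reversing the power substitution: t**3 on [0, 1); t**2*(t + 3) on [1, 3/2); t**3*log(t) on [3/2, 3); …
invert the shared t-power to get t on [0, 1); t + 3 on [1, 3/2); t*log(t) on [3/2, 3); …
slice at 1, 9/4, 9, transform all 4 pieces, and sum them
for t in [0, 1): the term is ∫ t**(3/2)·t^(s-1)
∫ t*(sqrt(t) + 3)·t^(s-1) over [1, 9/4)
over [9/4, 9), the kernel integral of t**(3/2)*log(sqrt(t)) enters the sum
on [9, ∞): add ∫ 1/sqrt(t)·t^(s-1) dt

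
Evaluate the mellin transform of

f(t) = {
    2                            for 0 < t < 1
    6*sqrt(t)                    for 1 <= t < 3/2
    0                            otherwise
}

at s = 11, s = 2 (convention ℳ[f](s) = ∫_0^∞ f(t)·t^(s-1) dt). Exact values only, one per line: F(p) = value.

treat the 2 regions marked off by 1 separately and sum
[0, 1) adds the kernel integral of 2
[1, 3/2) adds the kernel integral of 6*sqrt(t)

F(11) = -86/253 + 531441*sqrt(6)/23552
F(2) = -7/5 + 27*sqrt(6)/10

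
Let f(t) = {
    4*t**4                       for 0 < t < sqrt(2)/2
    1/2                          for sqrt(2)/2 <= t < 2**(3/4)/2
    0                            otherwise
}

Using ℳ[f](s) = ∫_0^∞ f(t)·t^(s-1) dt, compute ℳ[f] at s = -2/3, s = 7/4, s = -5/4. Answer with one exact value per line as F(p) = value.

the power substitution comes off first: 4*t**2 on [0, 1/2); 1/2 on [1/2, sqrt(2)/2)
remove the common scale on t first: t**2 on [0, 1); 1/2 on [1, sqrt(2))
undo the power substitution: t on [0, 1); 1/2 on [1, 2)
treat the 2 regions marked off by sqrt(2)/2 separately and sum
segment 0 to sqrt(2)/2 holds 4*t**4; add its integral
the [sqrt(2)/2, 2**(3/4)/2) slice contributes ∫ 1/2·t^(s-1) dt

F(-2/3) = -3*2**(1/6)/4 + 21*2**(1/3)/20
F(7/4) = 2**(1/8)*(-9 + 23*2**(7/16))/161
F(-5/4) = 2**(5/8)*(42 - 11*2**(11/16))/55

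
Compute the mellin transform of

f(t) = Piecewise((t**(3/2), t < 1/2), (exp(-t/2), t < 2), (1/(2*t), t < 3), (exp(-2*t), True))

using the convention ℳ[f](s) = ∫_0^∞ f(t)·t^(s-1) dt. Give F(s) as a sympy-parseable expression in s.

(12*24**s*(s - 1)*(2*s + 3)*uppergamma(s, 1/4) - 12*24**s*(s - 1)*(2*s + 3)*uppergamma(s, 1) - 3*24**s*(2*s + 3) + 2*36**s*(2*s + 3) + 12*6**s*(s - 1)*(2*s + 3)*uppergamma(s, 6) + 6*sqrt(2)*6**s*(s - 1))/(12*12**s*(s - 1)*(2*s + 3))
  Re(s) > -3/2

slice at 1/2, 2, 3, transform all 4 pieces, and sum them
piece [0, 1/2): integrate t**(3/2) against the kernel
the [1/2, 2) slice contributes ∫ exp(-t/2)·t^(s-1) dt
∫ 1/(2*t)·t^(s-1) over [2, 3)
∫ exp(-2*t)·t^(s-1) over [3, ∞)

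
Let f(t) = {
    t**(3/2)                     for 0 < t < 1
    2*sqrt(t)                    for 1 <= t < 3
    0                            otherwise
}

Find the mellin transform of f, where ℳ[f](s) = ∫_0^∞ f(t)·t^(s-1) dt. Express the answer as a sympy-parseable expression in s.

decompose at 1; ℳ[f](s) sums the 2 pieces' integrals
piece [0, 1): integrate t**(3/2) against the kernel
for t in [1, 3): the term is ∫ 2*sqrt(t)·t^(s-1)

(4*sqrt(3)*3**s*(2*s + 3) - 4*s - 10)/((2*s + 1)*(2*s + 3))
  Re(s) > -3/2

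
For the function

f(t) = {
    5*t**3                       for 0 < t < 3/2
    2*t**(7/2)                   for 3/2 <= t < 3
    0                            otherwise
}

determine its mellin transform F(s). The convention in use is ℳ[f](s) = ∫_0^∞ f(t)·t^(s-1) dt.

(4*3**(s + 7/2)*(s + 3) + 5*(3/2)**(s + 3)*(2*s + 7) - 4*(3/2)**(s + 7/2)*(s + 3))/((s + 3)*(2*s + 7))
  Re(s) > -3

the 2 pieces separated at 3/2 each add one integral
[0, 3/2) adds the kernel integral of 5*t**3
on [3/2, 3): add ∫ 2*t**(7/2)·t^(s-1) dt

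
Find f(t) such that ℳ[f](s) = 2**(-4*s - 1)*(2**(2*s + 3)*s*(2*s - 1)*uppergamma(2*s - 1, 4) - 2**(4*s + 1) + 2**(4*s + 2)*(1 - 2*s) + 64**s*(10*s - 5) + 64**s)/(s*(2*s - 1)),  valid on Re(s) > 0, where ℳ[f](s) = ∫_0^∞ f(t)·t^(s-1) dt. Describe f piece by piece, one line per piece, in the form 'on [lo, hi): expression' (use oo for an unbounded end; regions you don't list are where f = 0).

on [0, 1): 1
on [1, 4): (2*sqrt(t) + 1)/sqrt(t)
on [4, oo): exp(-2*sqrt(t))/sqrt(t)

remove the power substitution first: 1 on [0, 1); (2*t + 1)/t on [1, 2); exp(-2*t)/t on [2, ∞)
strip the shared t-power: t on [0, 1); 2*t + 1 on [1, 2); exp(-2*t) on [2, ∞)
along the cuts 1, 4, ℳ[f](s) splits into 3 integrals
on [0, 1) integrate f = 1 against the kernel
∫ (2*sqrt(t) + 1)/sqrt(t)·t^(s-1) over [1, 4)
piece [4, ∞): integrate exp(-2*sqrt(t))/sqrt(t) against the kernel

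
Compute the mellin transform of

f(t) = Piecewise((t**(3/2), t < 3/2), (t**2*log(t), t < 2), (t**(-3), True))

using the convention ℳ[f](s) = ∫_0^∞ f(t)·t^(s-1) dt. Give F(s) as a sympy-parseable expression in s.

invert the shared t-power to get sqrt(t) on [0, 3/2); t*log(t) on [3/2, 2); t**(-4) on [2, ∞)
summing 3 kernel integrals split by 3/2, 2 yields ℳ[f](s)
between 0 and 3/2 the integrand is t**(3/2)·t^(s-1)
on [3/2, 2) integrate f = t**2*log(t) against the kernel
∫ over [2, ∞) of t**(-3)·t^(s-1) joins the sum

(-32*2**(2*s)*(s - 3)*(2*s + 3) + 3**s*(s - 3)*(s + 1)*(2*s + 3)*(-18*log(3) + 18*log(2)) + 3**s*(s - 3)*(2*s + 3)*(-18*log(3) + 18*log(2)) + 18*3**s*(s - 3)*(2*s + 3) + 12*3**s*sqrt(6)*(s - 3)*(2*s + (s + 1)**2 + 3) + 32*4**s*(s - 3)*(s + 1)*(2*s + 3)*log(2) + 32*4**s*(s - 3)*(2*s + 3)*log(2) - 4**s*(2*s + 3)*(2*s + (s + 1)**2 + 3))/(8*2**s*(s - 3)*(2*s + 3)*(2*s + (s + 1)**2 + 3))
  -3/2 < Re(s) < 3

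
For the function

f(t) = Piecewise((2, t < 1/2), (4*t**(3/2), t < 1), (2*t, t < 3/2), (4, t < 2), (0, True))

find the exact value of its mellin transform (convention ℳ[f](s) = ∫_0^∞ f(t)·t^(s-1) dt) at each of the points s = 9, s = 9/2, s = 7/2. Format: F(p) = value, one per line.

summing 4 kernel integrals split by 1/2, 1, 3/2 yields ℳ[f](s)
on [0, 1/2) integrate f = 2 against the kernel
segment 1/2 to 1 holds 4*t**(3/2); add its integral
on [1, 3/2) integrate f = 2*t against the kernel
for t in [3/2, 2): the term is ∫ 4·t^(s-1)

F(9) = 1592615/7168 - sqrt(2)/5376
F(9/2) = -153*sqrt(6)/176 + 103/352 + 1025*sqrt(2)/72
F(7/2) = -45*sqrt(6)/56 + 119/360 + 257*sqrt(2)/28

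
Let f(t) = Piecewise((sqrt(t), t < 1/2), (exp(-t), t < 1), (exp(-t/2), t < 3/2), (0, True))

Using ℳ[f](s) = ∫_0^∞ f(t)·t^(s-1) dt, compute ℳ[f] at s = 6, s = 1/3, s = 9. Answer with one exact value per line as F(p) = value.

decompose at 1/2, 1; ℳ[f](s) sums the 3 pieces' integrals
on [0, 1/2): add ∫ sqrt(t)·t^(s-1) dt
on [1/2, 1) integrate f = exp(-t) against the kernel
on [1, 3/2): add ∫ exp(-t/2)·t^(s-1) dt

F(6) = -260103*exp(-3/4)/16 - 326*exp(-1) + sqrt(2)/832 + 411515*exp(-1/2)/32
F(1/3) = -2**(1/3)*uppergamma(1/3, 3/4) - uppergamma(1/3, 1) + uppergamma(1/3, 1/2) + 3*2**(1/6)/5 + 2**(1/3)*uppergamma(1/3, 1/2)
F(9) = -5593984641*exp(-3/4)/128 - 109601*exp(-1) + sqrt(2)/9728 + 8730218097*exp(-1/2)/256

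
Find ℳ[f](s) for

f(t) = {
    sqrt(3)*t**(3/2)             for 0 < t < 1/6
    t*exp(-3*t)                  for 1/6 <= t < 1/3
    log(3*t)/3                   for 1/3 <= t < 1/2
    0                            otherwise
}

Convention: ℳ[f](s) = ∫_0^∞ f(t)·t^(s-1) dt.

peel off the shared t-power: sqrt(3)*sqrt(t) on [0, 1/6); exp(-3*t) on [1/6, 1/3); log(3*t)/(3*t) on [1/3, 1/2)
undo the common scale on t: sqrt(t) on [0, 1/2); exp(-t) on [1/2, 1); log(t)/t on [1, 3/2)
linearity at 1/6, 1/3 turns ℳ[f](s) into 3 summed integrals
for t in [0, 1/6): the term is ∫ sqrt(3)*t**(3/2)·t^(s-1)
segment [1/6, 1/3) carries t*exp(-3*t); integrate it
piece [1/3, 1/2): integrate log(3*t)/3 against the kernel

(4*2**s*s**3*uppergamma(s + 1, 1/2) - 4*2**s*s**3*uppergamma(s + 1, 1) + 6*2**s*s**2*uppergamma(s + 1, 1/2) - 6*2**s*s**2*uppergamma(s + 1, 1) + 4*2**s*s + 6*2**s + 3**s*s**2*(-4*log(2) + 4*log(3)) - 4*3**s*s + 3**s*s*(-6*log(2) + 6*log(3)) - 6*3**s + sqrt(2)*s**2)/(6*6**s*s**2*(2*s + 3))
  Re(s) > -3/2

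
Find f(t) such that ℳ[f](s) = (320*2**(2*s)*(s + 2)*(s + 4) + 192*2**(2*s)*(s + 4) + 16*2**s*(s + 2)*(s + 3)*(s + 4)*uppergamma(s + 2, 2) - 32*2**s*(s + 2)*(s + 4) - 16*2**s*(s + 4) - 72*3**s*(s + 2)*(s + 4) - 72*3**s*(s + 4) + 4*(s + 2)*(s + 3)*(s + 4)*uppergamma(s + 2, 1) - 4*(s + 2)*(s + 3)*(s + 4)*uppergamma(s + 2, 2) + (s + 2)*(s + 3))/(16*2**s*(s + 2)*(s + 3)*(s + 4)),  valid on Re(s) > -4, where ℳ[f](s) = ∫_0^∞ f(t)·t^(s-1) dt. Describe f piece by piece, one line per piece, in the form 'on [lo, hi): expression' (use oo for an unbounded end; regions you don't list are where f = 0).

on [0, 1/2): t**4
on [1/2, 1): t**2*exp(-2*t)
on [1, 3/2): t**2*(t + 1)
on [3/2, 2): t**2*(t + 3)
on [2, oo): t**2*exp(-t)

undo the shared t-power: t**2 on [0, 1/2); exp(-2*t) on [1/2, 1); t + 1 on [1, 3/2); …
linearity at 1/2, 1, 3/2, 2 turns ℳ[f](s) into 5 summed integrals
on [0, 1/2): add ∫ t**4·t^(s-1) dt
∫ over [1/2, 1) of t**2*exp(-2*t)·t^(s-1) joins the sum
between 1 and 3/2 the integrand is t**2*(t + 1)·t^(s-1)
between 3/2 and 2 the integrand is t**2*(t + 3)·t^(s-1)
[2, ∞) adds the kernel integral of t**2*exp(-t)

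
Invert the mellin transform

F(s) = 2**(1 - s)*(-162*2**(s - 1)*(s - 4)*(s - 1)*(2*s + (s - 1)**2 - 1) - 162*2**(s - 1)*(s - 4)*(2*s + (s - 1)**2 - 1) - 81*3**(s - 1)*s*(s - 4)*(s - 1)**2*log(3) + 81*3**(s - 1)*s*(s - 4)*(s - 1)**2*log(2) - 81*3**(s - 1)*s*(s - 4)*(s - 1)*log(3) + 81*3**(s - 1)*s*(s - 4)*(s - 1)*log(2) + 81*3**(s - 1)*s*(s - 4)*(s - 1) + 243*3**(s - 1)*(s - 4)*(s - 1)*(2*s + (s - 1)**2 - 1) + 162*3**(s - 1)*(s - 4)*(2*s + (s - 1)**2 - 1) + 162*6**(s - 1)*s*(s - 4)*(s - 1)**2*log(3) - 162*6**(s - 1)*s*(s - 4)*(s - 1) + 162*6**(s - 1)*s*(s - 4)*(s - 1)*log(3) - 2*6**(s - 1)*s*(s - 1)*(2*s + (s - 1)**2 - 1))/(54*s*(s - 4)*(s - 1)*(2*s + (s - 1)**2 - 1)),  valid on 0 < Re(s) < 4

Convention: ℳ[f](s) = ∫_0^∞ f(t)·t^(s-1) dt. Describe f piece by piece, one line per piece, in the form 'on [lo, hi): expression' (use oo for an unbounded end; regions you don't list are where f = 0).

on [0, 1): 1
on [1, 3/2): (t + 3)/t
on [3/2, 3): log(t)
on [3, oo): t**(-4)

undo the shared t-power: t on [0, 1); t + 3 on [1, 3/2); t*log(t) on [3/2, 3); …
linearity at 1, 3/2, 3 turns ℳ[f](s) into 4 summed integrals
piece [0, 1): integrate 1 against the kernel
on [1, 3/2): add ∫ (t + 3)/t·t^(s-1) dt
segment [3/2, 3) carries log(t); integrate it
∫ over [3, ∞) of t**(-4)·t^(s-1) joins the sum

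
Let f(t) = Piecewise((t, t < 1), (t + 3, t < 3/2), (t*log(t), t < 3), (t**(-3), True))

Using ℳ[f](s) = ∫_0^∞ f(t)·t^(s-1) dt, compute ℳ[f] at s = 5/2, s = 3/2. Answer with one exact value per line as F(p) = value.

F(5/2) = -226*sqrt(3)/147 - 27*sqrt(6)*log(3)/56 - 6/5 + 27*sqrt(6)*log(2)/56 + 3861*sqrt(6)/1960 + 54*sqrt(3)*log(3)/7
F(3/2) = -922*sqrt(3)/675 - 2 + 213*sqrt(6)/100 + log(2**(9*sqrt(6)/20)*3**(-9*sqrt(6)/20 + 18*sqrt(3)/5))

integrate the 4 segments split at 1, 3/2, 3, then add the results
over [0, 1), the kernel integral of t enters the sum
∫ over [1, 3/2) of (t + 3)·t^(s-1) joins the sum
segment 3/2 to 3 holds t*log(t); add its integral
on [3, ∞): add ∫ t**(-3)·t^(s-1) dt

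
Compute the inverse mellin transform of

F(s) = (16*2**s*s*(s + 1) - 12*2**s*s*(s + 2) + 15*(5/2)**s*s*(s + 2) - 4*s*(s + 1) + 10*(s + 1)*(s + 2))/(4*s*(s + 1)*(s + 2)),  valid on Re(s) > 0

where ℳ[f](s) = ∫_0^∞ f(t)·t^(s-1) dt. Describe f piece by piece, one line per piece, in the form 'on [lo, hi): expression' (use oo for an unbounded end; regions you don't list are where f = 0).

the 3 pieces separated at 1, 2 each add one integral
piece [0, 1): integrate 5/2 against the kernel
the [1, 2) slice contributes ∫ t**2·t^(s-1) dt
∫ 3*t/2·t^(s-1) over [2, 5/2)

on [0, 1): 5/2
on [1, 2): t**2
on [2, 5/2): 3*t/2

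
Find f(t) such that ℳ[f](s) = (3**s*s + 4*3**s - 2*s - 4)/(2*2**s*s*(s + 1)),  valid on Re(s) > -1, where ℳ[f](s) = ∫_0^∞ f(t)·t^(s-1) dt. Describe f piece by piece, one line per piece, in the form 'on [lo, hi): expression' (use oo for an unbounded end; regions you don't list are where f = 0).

along the cuts 1/2, ℳ[f](s) splits into 2 integrals
the [0, 1/2) slice contributes ∫ t·t^(s-1) dt
on [1/2, 3/2) integrate f = (2 - t) against the kernel

on [0, 1/2): t
on [1/2, 3/2): 2 - t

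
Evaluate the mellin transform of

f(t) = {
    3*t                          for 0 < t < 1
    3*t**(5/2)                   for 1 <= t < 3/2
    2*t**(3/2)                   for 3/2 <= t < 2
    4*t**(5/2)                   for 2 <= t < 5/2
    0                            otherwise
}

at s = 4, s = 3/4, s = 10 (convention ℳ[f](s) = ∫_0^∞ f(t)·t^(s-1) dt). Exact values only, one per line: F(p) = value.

F(4) = -3968*sqrt(2)/143 + 9/65 + 11421*sqrt(6)/9152 + 15625*sqrt(10)/208
F(3/4) = -736*2**(1/4)/117 + 72/91 + 29*2**(3/4)*3**(1/4)/52 + 125*2**(3/4)*5**(1/4)/13
F(10) = -548864*sqrt(2)/575 + 9/275 + 18954729*sqrt(6)/2355200 + 9765625*sqrt(10)/1024

slice at 1, 3/2, 2, transform all 4 pieces, and sum them
∫ 3*t·t^(s-1) over [0, 1)
segment 1 to 3/2 holds 3*t**(5/2); add its integral
the [3/2, 2) slice contributes ∫ 2*t**(3/2)·t^(s-1) dt
between 2 and 5/2 the integrand is 4*t**(5/2)·t^(s-1)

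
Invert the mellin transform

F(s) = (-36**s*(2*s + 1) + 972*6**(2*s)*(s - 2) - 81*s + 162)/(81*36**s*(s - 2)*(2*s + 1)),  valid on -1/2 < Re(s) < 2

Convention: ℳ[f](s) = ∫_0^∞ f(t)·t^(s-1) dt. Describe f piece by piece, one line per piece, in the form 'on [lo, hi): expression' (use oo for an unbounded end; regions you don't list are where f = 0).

invert the power substitution to get 3*t on [0, 1/6); 6*t on [1/6, 1); 1/(81*t**4) on [1, ∞)
undo the common scale on t: t on [0, 1/2); 2*t on [1/2, 3); t**(-4) on [3, ∞)
f breaks at 1/36, 1 into 3 integrals to sum
for t in [0, 1/36): the term is ∫ 3*sqrt(t)·t^(s-1)
over [1/36, 1), the kernel integral of 6*sqrt(t) enters the sum
segment [1, ∞) carries 1/(81*t**2); integrate it

on [0, 1/36): 3*sqrt(t)
on [1/36, 1): 6*sqrt(t)
on [1, oo): 1/(81*t**2)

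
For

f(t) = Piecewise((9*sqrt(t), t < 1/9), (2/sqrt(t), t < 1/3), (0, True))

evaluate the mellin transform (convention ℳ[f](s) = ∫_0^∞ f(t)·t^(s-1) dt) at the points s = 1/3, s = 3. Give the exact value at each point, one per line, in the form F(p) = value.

strip the common scale on t: 3*sqrt(3)*sqrt(t) on [0, 1/3); 2*sqrt(3)/sqrt(t) on [1/3, 1)
back out the shared t-power: 3*sqrt(3)*t**(3/2) on [0, 1/3); 2*sqrt(3)*sqrt(t) on [1/3, 1)
undo the common scale on t: t**(3/2) on [0, 1); 2*sqrt(t) on [1, 3)
f breaks at 1/9 into 2 integrals to sum
[0, 1/9) adds the kernel integral of 9*sqrt(t)
piece [1/9, 1/3): integrate 2/sqrt(t) against the kernel

F(1/3) = -12*3**(1/6) + 66*3**(1/3)/5
F(3) = -2/945 + 4*sqrt(3)/135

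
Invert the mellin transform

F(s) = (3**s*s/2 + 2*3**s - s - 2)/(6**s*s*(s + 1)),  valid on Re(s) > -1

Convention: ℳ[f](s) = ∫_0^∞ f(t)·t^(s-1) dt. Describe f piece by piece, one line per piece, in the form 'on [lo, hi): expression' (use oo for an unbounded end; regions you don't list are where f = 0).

on [0, 1/6): 3*t
on [1/6, 1/2): 2 - 3*t

the common scale on t comes off first: t on [0, 1/2); 2 - t on [1/2, 3/2)
slice at 1/6, transform all 2 pieces, and sum them
over [0, 1/6), the kernel integral of 3*t enters the sum
on [1/6, 1/2): add ∫ (2 - 3*t)·t^(s-1) dt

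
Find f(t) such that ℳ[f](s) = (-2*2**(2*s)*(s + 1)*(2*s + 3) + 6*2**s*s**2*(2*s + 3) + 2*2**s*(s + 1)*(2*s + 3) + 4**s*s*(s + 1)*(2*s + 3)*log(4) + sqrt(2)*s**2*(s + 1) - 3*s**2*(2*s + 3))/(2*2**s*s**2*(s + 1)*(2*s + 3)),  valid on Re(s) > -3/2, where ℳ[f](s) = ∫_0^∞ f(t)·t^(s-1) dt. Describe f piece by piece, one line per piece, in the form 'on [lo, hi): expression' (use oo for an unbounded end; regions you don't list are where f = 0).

on [0, 1/2): t**(3/2)
on [1/2, 1): 3*t
on [1, 2): log(t)

cuts at 1/2, 1: linearity sums the 3 kernel integrals
[0, 1/2) adds the kernel integral of t**(3/2)
piece [1/2, 1): integrate 3*t against the kernel
segment [1, 2) carries log(t); integrate it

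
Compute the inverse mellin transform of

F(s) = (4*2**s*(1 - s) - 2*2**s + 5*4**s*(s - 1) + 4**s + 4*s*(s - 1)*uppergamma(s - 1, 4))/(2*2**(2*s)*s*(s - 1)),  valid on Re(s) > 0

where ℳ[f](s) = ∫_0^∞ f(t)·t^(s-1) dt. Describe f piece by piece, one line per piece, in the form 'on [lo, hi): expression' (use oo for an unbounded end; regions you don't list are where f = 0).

on [0, 1/2): 1
on [1/2, 1): (4*t + 1)/(2*t)
on [1, oo): exp(-4*t)/(2*t)

peel off the common scale on t: 1 on [0, 1); (2*t + 1)/t on [1, 2); exp(-2*t)/t on [2, ∞)
invert the shared t-power to get t on [0, 1); 2*t + 1 on [1, 2); exp(-2*t) on [2, ∞)
integrate the 3 segments split at 1/2, 1, then add the results
piece [0, 1/2): integrate 1 against the kernel
∫ over [1/2, 1) of (4*t + 1)/(2*t)·t^(s-1) joins the sum
the [1, ∞) slice contributes ∫ exp(-4*t)/(2*t)·t^(s-1) dt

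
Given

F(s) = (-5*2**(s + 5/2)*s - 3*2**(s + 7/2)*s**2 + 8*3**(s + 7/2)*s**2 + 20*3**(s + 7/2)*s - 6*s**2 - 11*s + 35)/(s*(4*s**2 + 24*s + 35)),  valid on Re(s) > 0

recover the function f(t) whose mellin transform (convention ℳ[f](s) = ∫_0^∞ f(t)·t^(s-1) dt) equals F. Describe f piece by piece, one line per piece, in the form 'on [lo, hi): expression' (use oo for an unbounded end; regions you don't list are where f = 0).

on [0, 1): 1
on [1, 2): 5*t**(5/2)/2
on [2, 3): 2*t**(7/2)

cuts at 1, 2: linearity sums the 3 kernel integrals
∫ 1·t^(s-1) over [0, 1)
piece [1, 2): integrate 5*t**(5/2)/2 against the kernel
on [2, 3) integrate f = 2*t**(7/2) against the kernel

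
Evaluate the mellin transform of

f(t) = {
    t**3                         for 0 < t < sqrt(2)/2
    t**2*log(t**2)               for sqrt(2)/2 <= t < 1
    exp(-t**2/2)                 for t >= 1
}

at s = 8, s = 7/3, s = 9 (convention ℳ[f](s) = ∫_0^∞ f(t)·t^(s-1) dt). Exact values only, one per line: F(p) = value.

back out the power substitution: t**(3/2) on [0, 1/2); t*log(t) on [1/2, 1); exp(-t/2) on [1, ∞)
breakpoints sqrt(2)/2, 1: one integral from each of the 3 segments
for t in [0, sqrt(2)/2): the term is ∫ t**3·t^(s-1)
segment sqrt(2)/2 to 1 holds t**2*log(t**2); add its integral
piece [1, ∞): integrate exp(-t**2/2) against the kernel

F(8) = -31/1600 + sqrt(2)/704 + log(2)/320 + 79*exp(-1/2)
F(7/3) = 2**(5/6)*(-2304*2**(1/6) + 576 + 507*sqrt(2) + 1248*log(2) + 21632*2**(1/3)*uppergamma(7/6, 1/2))/43264
F(9) = -1415/92928 + sqrt(2)/3872 + sqrt(2)*log(2)/704 + 105*sqrt(2)*sqrt(pi)*erfc(sqrt(2)/2)/2 + 148*exp(-1/2)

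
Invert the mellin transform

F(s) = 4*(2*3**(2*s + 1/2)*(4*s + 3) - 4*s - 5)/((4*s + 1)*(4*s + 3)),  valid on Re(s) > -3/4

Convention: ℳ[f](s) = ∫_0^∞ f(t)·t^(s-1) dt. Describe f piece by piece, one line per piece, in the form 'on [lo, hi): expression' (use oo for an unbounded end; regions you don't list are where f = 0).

back out the power substitution: t**(3/2) on [0, 1); 2*sqrt(t) on [1, 3)
f breaks at 1 into 2 integrals to sum
over [0, 1), the kernel integral of t**(3/4) enters the sum
[1, 9) adds the kernel integral of 2*t**(1/4)

on [0, 1): t**(3/4)
on [1, 9): 2*t**(1/4)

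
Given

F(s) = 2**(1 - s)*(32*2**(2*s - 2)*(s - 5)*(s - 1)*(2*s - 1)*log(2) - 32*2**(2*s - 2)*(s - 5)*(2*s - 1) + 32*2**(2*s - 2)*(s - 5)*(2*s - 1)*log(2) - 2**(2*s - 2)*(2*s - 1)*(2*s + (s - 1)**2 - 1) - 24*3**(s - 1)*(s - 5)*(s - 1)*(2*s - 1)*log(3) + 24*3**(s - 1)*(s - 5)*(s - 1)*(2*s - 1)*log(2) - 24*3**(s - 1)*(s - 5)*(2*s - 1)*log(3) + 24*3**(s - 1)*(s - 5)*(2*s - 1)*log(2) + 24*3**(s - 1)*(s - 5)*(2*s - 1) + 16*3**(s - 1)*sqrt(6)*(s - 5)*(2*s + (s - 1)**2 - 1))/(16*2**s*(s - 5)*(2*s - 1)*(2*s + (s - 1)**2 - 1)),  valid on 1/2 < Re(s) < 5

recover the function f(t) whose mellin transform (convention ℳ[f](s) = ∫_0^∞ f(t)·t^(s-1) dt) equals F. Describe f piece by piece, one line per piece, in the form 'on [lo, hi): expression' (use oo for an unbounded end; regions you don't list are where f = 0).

invert the common scale on t to get 1/sqrt(t) on [0, 3/2); log(t) on [3/2, 2); t**(-5) on [2, ∞)
back out the shared t-power: sqrt(t) on [0, 3/2); t*log(t) on [3/2, 2); t**(-4) on [2, ∞)
linearity at 3/4, 1 turns ℳ[f](s) into 3 summed integrals
on [0, 3/4) integrate f = sqrt(2)/(2*sqrt(t)) against the kernel
∫ log(2*t)·t^(s-1) over [3/4, 1)
on [1, ∞): add ∫ 1/(32*t**5)·t^(s-1) dt

on [0, 3/4): sqrt(2)/(2*sqrt(t))
on [3/4, 1): log(2*t)
on [1, oo): 1/(32*t**5)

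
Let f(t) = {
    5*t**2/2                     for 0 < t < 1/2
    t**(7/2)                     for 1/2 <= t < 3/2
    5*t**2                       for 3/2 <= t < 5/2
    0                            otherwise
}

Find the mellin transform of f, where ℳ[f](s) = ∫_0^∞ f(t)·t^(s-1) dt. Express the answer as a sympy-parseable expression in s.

(-90*3**s*(2*s + 7) + 27*sqrt(2)*3**(s + 1/2)*(s + 2) + 250*5**s*(2*s + 7) + 10*s - sqrt(2)*(s + 2) + 35)/(8*2**s*(s + 2)*(2*s + 7))
  Re(s) > -2

f breaks at 1/2, 3/2 into 3 integrals to sum
∫ 5*t**2/2·t^(s-1) over [0, 1/2)
on [1/2, 3/2) integrate f = t**(7/2) against the kernel
the [3/2, 5/2) slice contributes ∫ 5*t**2·t^(s-1) dt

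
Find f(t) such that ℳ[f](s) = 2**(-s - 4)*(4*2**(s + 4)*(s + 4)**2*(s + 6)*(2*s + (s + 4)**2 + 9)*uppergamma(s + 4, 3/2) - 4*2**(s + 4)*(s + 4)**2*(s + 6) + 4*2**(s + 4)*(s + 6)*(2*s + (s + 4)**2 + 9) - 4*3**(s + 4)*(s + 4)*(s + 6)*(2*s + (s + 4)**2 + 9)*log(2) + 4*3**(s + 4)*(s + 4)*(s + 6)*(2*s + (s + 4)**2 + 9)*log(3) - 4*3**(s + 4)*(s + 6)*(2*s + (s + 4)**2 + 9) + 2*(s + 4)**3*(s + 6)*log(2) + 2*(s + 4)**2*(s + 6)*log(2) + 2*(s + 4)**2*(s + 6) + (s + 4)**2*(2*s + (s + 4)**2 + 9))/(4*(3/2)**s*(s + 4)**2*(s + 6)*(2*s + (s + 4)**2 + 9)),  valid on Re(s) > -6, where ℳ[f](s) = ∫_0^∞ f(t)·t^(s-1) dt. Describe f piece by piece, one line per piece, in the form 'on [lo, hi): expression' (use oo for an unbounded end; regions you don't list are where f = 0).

on [0, 1/3): 729*t**6/64
on [1/3, 2/3): 243*t**5*log(3*t/2)/32
on [2/3, 1): 81*t**4*log(3*t/2)/16
on [1, oo): 81*t**4*exp(-3*t/2)/16

strip the common scale on t: t**6 on [0, 1/2); t**5*log(t) on [1/2, 1); t**4*log(t) on [1, 3/2); …
strip the shared t-power: t**4 on [0, 1/2); t**3*log(t) on [1/2, 1); t**2*log(t) on [1, 3/2); …
strip the shared t-power: t**2 on [0, 1/2); t*log(t) on [1/2, 1); log(t) on [1, 3/2); …
summing 4 kernel integrals split by 1/3, 2/3, 1 yields ℳ[f](s)
∫ 729*t**6/64·t^(s-1) over [0, 1/3)
for t in [1/3, 2/3): the term is ∫ 243*t**5*log(3*t/2)/32·t^(s-1)
[2/3, 1) adds the kernel integral of 81*t**4*log(3*t/2)/16
the [1, ∞) slice contributes ∫ 81*t**4*exp(-3*t/2)/16·t^(s-1) dt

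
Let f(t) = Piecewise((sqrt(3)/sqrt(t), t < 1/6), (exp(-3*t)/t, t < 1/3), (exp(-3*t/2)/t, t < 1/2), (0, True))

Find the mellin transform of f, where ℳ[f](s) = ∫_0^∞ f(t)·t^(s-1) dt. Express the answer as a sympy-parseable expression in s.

3*(2**(2*s)*(2*s - 1)*uppergamma(s - 1, 1/2) - 2**(2*s)*(2*s - 1)*uppergamma(s - 1, 3/4) + 2*2**s*(2*s - 1)*uppergamma(s - 1, 1/2) - 2*2**s*(2*s - 1)*uppergamma(s - 1, 1) + 4*sqrt(2))/(2*6**s*(2*s - 1))
  Re(s) > 1/2

reversing the shared t-power: sqrt(3)*sqrt(t) on [0, 1/6); exp(-3*t) on [1/6, 1/3); exp(-3*t/2) on [1/3, 1/2)
the common scale on t comes off first: sqrt(2)*sqrt(t) on [0, 1/4); exp(-2*t) on [1/4, 1/2); exp(-t) on [1/2, 3/4)
reversing the common scale on t: sqrt(t) on [0, 1/2); exp(-t) on [1/2, 1); exp(-t/2) on [1, 3/2)
linearity at 1/6, 1/3 turns ℳ[f](s) into 3 summed integrals
[0, 1/6) adds the kernel integral of sqrt(3)/sqrt(t)
on [1/6, 1/3) integrate f = exp(-3*t)/t against the kernel
over [1/3, 1/2), the kernel integral of exp(-3*t/2)/t enters the sum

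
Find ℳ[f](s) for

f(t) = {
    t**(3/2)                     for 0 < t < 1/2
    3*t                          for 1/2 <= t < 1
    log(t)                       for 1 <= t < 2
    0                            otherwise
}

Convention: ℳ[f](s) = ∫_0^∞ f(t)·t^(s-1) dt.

decompose at 1/2, 1; ℳ[f](s) sums the 3 pieces' integrals
∫ over [0, 1/2) of t**(3/2)·t^(s-1) joins the sum
segment [1/2, 1) carries 3*t; integrate it
over [1, 2), the kernel integral of log(t) enters the sum

(-2*2**(2*s)*(s + 1)*(2*s + 3) + 6*2**s*s**2*(2*s + 3) + 2*2**s*(s + 1)*(2*s + 3) + 4**s*s*(s + 1)*(2*s + 3)*log(4) + sqrt(2)*s**2*(s + 1) - 3*s**2*(2*s + 3))/(2*2**s*s**2*(s + 1)*(2*s + 3))
  Re(s) > -3/2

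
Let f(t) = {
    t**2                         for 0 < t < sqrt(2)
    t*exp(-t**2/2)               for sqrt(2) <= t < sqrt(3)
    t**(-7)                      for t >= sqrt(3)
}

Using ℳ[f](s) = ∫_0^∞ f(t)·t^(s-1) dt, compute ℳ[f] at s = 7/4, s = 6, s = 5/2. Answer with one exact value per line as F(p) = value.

F(7/4) = -2**(3/8)*uppergamma(11/8, 3/2) + 4*3**(3/8)/567 + 2**(3/8)*uppergamma(11/8, 1) + 8*2**(7/8)/15
F(6) = -39*sqrt(3)*exp(-3/2) - 15*sqrt(2)*sqrt(pi)*erfc(sqrt(6)/2)/2 + sqrt(3)/3 + 2 + 15*sqrt(2)*sqrt(pi)*erfc(1)/2 + 29*sqrt(2)*exp(-1)
F(5/2) = -2**(3/4)*uppergamma(7/4, 3/2) + 2*3**(3/4)/243 + 2**(3/4)*uppergamma(7/4, 1) + 8*2**(1/4)/9

undo the shared t-power: t on [0, sqrt(2)); exp(-t**2/2) on [sqrt(2), sqrt(3)); t**(-8) on [sqrt(3), ∞)
the power substitution comes off first: sqrt(t) on [0, 2); exp(-t/2) on [2, 3); t**(-4) on [3, ∞)
split f at sqrt(2), sqrt(3): ℳ[f](s) collects 3 kernel integrals
the [0, sqrt(2)) slice contributes ∫ t**2·t^(s-1) dt
over [sqrt(2), sqrt(3)), the kernel integral of t*exp(-t**2/2) enters the sum
for t in [sqrt(3), ∞): the term is ∫ t**(-7)·t^(s-1)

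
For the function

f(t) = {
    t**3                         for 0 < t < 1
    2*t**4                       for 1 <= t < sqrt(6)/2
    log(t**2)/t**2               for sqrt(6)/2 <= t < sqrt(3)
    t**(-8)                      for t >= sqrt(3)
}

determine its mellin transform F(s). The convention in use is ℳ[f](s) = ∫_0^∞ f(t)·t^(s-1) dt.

remove the power substitution first: t**(3/2) on [0, 1); 2*t**2 on [1, 3/2); log(t)/t on [3/2, 3); …
slice at 1, sqrt(6)/2, sqrt(3), transform all 4 pieces, and sum them
the [0, 1) slice contributes ∫ t**3·t^(s-1) dt
for t in [1, sqrt(6)/2): the term is ∫ 2*t**4·t^(s-1)
on [sqrt(6)/2, sqrt(3)) integrate f = log(t**2)/t**2 against the kernel
on [sqrt(3), ∞) integrate f = t**(-8) against the kernel

(324*2**(s/2)*(s/2 - 4)*(s/2 + 2)*(s**2/4 - s + 1) - 324*2**(s/2)*(s/2 - 4)*(s + 3)*(s**2/4 - s + 1) - 54*3**(s/2)*s*(s/2 - 4)*(s/2 + 2)*(s + 3)*log(3) + 54*3**(s/2)*s*(s/2 - 4)*(s/2 + 2)*(s + 3)*log(2) - 108*3**(s/2)*(s/2 - 4)*(s/2 + 2)*(s + 3)*log(2) + 108*3**(s/2)*(s/2 - 4)*(s/2 + 2)*(s + 3) + 108*3**(s/2)*(s/2 - 4)*(s/2 + 2)*(s + 3)*log(3) + 729*3**(s/2)*(s/2 - 4)*(s + 3)*(s**2/4 - s + 1) + 27*6**(s/2)*s*(s/2 - 4)*(s/2 + 2)*(s + 3)*log(3) - 54*6**(s/2)*(s/2 - 4)*(s/2 + 2)*(s + 3)*log(3) - 54*6**(s/2)*(s/2 - 4)*(s/2 + 2)*(s + 3) - 2*6**(s/2)*(s/2 + 2)*(s + 3)*(s**2/4 - s + 1))/(324*2**(s/2)*(s/2 - 4)*(s/2 + 2)*(s + 3)*(s**2/4 - s + 1))
  -3 < Re(s) < 8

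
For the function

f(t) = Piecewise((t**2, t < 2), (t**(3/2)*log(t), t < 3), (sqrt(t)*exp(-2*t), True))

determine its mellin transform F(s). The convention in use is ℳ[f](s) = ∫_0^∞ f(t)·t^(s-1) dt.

reversing the shared t-power: t**(3/2) on [0, 2); t*log(t) on [2, 3); exp(-2*t) on [3, ∞)
decompose at 2, 3; ℳ[f](s) sums the 3 pieces' integrals
piece [0, 2): integrate t**2 against the kernel
∫ over [2, 3) of t**(3/2)*log(t)·t^(s-1) joins the sum
piece [3, ∞): integrate sqrt(t)*exp(-2*t) against the kernel

6**(1/2 - s)*(-4*12**(s + 1/2)*(s + 2)*(2*s + 1)*log(2) - 8*12**(s + 1/2)*(s + 2)*log(2) + 8*12**(s + 1/2)*(s + 2) + 2*12**(s + 1/2)*sqrt(2)*(8*s + (2*s + 1)**2 + 8) + 6*18**(s + 1/2)*(s + 2)*(2*s + 1)*log(3) - 12*18**(s + 1/2)*(s + 2) + 12*18**(s + 1/2)*(s + 2)*log(3) + 3**(s + 1/2)*(s + 2)*(8*s + (2*s + 1)**2 + 8)*uppergamma(s + 1/2, 6))/(6*(s + 2)*(8*s + (2*s + 1)**2 + 8))
  Re(s) > -2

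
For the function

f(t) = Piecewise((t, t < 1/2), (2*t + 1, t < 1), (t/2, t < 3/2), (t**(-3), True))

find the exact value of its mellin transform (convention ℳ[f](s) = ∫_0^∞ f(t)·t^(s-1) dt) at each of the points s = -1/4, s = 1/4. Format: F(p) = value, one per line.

F(-1/4) = 2**(1/4)*(-1053*2**(3/4) + 383*3**(3/4) + 3510)/1053
F(1/4) = 2**(3/4)*(-6534 + 1051*3**(1/4) + 7722*2**(1/4))/2970

linearity at 1/2, 1, 3/2 turns ℳ[f](s) into 4 summed integrals
∫ t·t^(s-1) over [0, 1/2)
the [1/2, 1) slice contributes ∫ (2*t + 1)·t^(s-1) dt
on [1, 3/2): add ∫ t/2·t^(s-1) dt
∫ over [3/2, ∞) of t**(-3)·t^(s-1) joins the sum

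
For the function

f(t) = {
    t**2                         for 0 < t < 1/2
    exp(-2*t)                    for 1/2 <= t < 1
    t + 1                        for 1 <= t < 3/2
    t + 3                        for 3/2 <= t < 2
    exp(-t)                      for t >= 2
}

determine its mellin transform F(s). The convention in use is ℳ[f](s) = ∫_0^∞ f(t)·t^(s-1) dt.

(20*2**(2*s)*s*(s + 2) + 12*2**(2*s)*(s + 2) + 4*2**s*s*(s + 1)*(s + 2)*uppergamma(s, 2) - 8*2**s*s*(s + 2) - 4*2**s*(s + 2) - 8*3**s*s*(s + 2) - 8*3**s*(s + 2) + 4*s*(s + 1)*(s + 2)*uppergamma(s, 1) - 4*s*(s + 1)*(s + 2)*uppergamma(s, 2) + s*(s + 1))/(4*2**s*s*(s + 1)*(s + 2))
  Re(s) > -2

summing 5 kernel integrals split by 1/2, 1, 3/2, 2 yields ℳ[f](s)
∫ t**2·t^(s-1) over [0, 1/2)
[1/2, 1) adds the kernel integral of exp(-2*t)
segment [1, 3/2) carries (t + 1); integrate it
segment 3/2 to 2 holds (t + 3); add its integral
for t in [2, ∞): the term is ∫ exp(-t)·t^(s-1)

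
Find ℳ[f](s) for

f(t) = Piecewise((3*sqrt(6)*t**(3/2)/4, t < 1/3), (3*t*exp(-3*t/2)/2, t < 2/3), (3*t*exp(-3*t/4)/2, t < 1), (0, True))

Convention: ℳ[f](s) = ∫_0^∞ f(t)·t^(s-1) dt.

(2**(s + 1)*(2*s + 3)*uppergamma(s + 1, 1/2) - 2**(s + 1)*(2*s + 3)*uppergamma(s + 1, 1) + 2**(2*s + 2)*(2*s + 3)*uppergamma(s + 1, 1/2) - 2**(2*s + 2)*(2*s + 3)*uppergamma(s + 1, 3/4) + sqrt(2))/(2*3**s*(2*s + 3))
  Re(s) > -3/2

undo the common scale on t: t**(3/2) on [0, 1/2); t*exp(-t) on [1/2, 1); t*exp(-t/2) on [1, 3/2)
strip the shared t-power: sqrt(t) on [0, 1/2); exp(-t) on [1/2, 1); exp(-t/2) on [1, 3/2)
f breaks at 1/3, 2/3 into 3 integrals to sum
∫ over [0, 1/3) of 3*sqrt(6)*t**(3/2)/4·t^(s-1) joins the sum
∫ over [1/3, 2/3) of 3*t*exp(-3*t/2)/2·t^(s-1) joins the sum
∫ 3*t*exp(-3*t/4)/2·t^(s-1) over [2/3, 1)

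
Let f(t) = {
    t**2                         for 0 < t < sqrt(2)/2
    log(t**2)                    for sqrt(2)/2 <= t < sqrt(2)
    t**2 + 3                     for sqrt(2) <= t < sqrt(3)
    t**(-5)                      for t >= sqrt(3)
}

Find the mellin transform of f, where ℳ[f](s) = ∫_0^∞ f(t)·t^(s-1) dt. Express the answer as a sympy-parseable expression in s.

the power substitution comes off first: t on [0, 1/2); log(t) on [1/2, 2); t + 3 on [2, 3); …
the 4 pieces separated at sqrt(2)/2, sqrt(2), sqrt(3) each add one integral
[0, sqrt(2)/2) adds the kernel integral of t**2
on [sqrt(2)/2, sqrt(2)): add ∫ log(t**2)·t^(s-1) dt
segment sqrt(2) to sqrt(3) holds (t**2 + 3); add its integral
the [sqrt(3), ∞) slice contributes ∫ t**(-5)·t^(s-1) dt

(-135*2**s*s**2*(s - 5)/2 + 27*2**s*s*(s/2 + 1)*(s - 5)*log(2) - 81*2**s*s*(s - 5) - 54*2**s*(s/2 + 1)*(s - 5) - sqrt(3)*6**(s/2)*s**2*(s/2 + 1) + 81*6**(s/2)*s**2*(s - 5) + 81*6**(s/2)*s*(s - 5) + 27*s**2*(s - 5)/4 + 27*s*(s/2 + 1)*(s - 5)*log(2) + (s - 5)*(27*s + 54))/(27*2**(s/2)*s**2*(s/2 + 1)*(s - 5))
  -2 < Re(s) < 5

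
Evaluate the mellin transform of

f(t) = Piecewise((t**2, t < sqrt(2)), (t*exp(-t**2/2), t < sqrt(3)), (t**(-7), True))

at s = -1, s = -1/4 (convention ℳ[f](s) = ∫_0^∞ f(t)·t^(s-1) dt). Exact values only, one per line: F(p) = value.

F(-1) = Ei(-3/2)/2 + 1/648 - Ei(-1)/2 + sqrt(2)
F(-1/4) = -2**(3/8)*uppergamma(3/8, 3/2)/2 + 4*3**(3/8)/2349 + 2**(3/8)*uppergamma(3/8, 1)/2 + 4*2**(7/8)/7

the shared t-power comes off first: t on [0, sqrt(2)); exp(-t**2/2) on [sqrt(2), sqrt(3)); t**(-8) on [sqrt(3), ∞)
remove the power substitution first: sqrt(t) on [0, 2); exp(-t/2) on [2, 3); t**(-4) on [3, ∞)
split f at sqrt(2), sqrt(3): ℳ[f](s) collects 3 kernel integrals
∫ over [0, sqrt(2)) of t**2·t^(s-1) joins the sum
∫ t*exp(-t**2/2)·t^(s-1) over [sqrt(2), sqrt(3))
for t in [sqrt(3), ∞): the term is ∫ t**(-7)·t^(s-1)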